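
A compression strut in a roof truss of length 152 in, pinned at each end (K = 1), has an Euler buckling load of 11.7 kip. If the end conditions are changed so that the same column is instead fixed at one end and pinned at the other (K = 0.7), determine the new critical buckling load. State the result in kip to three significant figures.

P_cr ∝ 1/K², so P_cr,new = P_cr,old × (K_old/K_new)² = 11.7 × (1/0.7)²
= 11.7 × 2.041 = 23.9 kip

P_cr ≈ 23.9 kip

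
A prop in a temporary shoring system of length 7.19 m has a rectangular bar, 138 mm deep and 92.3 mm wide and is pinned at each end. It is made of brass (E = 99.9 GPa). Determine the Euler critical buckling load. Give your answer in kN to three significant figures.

Buckling occurs about the weak axis: I_min = h·b³/12 with b = 92.3 mm (the shorter side).
I_min = 138×92.3³/12 = 9.043×10^6 mm⁴
I = 9.043×10^6 mm⁴ = 9.043×10^-6 m⁴
Effective length L_e = K·L = 1 × 7.19 = 7.190 m
P_cr = π²EI / L_e² = π² × 99.9×10⁹ × 9.043×10^-6 / 7.190² = 1.725×10^5 N

P_cr ≈ 172 kN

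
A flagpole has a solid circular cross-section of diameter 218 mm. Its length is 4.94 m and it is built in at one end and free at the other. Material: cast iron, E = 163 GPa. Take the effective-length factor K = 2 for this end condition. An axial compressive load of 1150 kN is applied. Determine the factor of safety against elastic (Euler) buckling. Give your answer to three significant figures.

n ≈ 1.59

I = πd⁴/64 = π×218⁴/64 = 1.109×10^8 mm⁴
I = 1.109×10^8 mm⁴ = 1.109×10^-4 m⁴
Effective length L_e = K·L = 2 × 4.94 = 9.880 m
P_cr = π²EI / L_e² = π² × 163×10⁹ × 1.109×10^-4 / 9.880² = 1.827×10^6 N
Factor of safety n = P_cr / P = 1827.1 / 1150 = 1.59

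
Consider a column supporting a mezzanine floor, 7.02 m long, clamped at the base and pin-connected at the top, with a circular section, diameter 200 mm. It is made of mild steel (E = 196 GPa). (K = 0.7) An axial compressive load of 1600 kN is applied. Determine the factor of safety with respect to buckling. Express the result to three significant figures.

n ≈ 3.93

I = πd⁴/64 = π×200⁴/64 = 7.854×10^7 mm⁴
I = 7.854×10^7 mm⁴ = 7.854×10^-5 m⁴
Effective length L_e = K·L = 0.7 × 7.02 = 4.914 m
P_cr = π²EI / L_e² = π² × 196×10⁹ × 7.854×10^-5 / 4.914² = 6.292×10^6 N
Factor of safety n = P_cr / P = 6291.8 / 1600 = 3.93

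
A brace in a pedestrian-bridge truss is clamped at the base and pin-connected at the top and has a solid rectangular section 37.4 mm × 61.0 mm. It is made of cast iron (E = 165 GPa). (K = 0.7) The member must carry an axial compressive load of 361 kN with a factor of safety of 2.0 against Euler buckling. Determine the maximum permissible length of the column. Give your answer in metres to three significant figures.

Buckling occurs about the weak axis: I_min = h·b³/12 with b = 37.4 mm (the shorter side).
I_min = 61.0×37.4³/12 = 2.659×10^5 mm⁴
I = 2.659×10^-7 m⁴
Required critical load P_cr = n·P = 2.0 × 361 = 722.0 kN = 7.220×10^5 N
From P_cr = π²EI/(K·L)²:  L = (1/K)·√(π²EI/P_cr) = (1/0.7)·√(π²×1.65×10^11×2.659×10^-7/7.220×10^5)
L = 1.11 m

L_max ≈ 1.11 m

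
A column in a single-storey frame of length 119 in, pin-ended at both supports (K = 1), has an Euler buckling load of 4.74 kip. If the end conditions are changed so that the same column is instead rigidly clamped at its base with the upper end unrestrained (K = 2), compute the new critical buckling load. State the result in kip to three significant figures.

P_cr ∝ 1/K², so P_cr,new = P_cr,old × (K_old/K_new)² = 4.74 × (1/2)²
= 4.74 × 0.2500 = 1.18 kip

P_cr ≈ 1.18 kip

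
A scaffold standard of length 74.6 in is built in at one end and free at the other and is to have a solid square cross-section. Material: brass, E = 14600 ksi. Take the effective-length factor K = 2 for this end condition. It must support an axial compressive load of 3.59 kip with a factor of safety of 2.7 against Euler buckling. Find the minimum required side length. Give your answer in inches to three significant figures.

a ≈ 2.06 in

Required P_cr = n·P = 2.7 × 3.59 = 9.693 kip
L_e = K·L = 2 × 74.6 = 149.2 in
Required I = P_cr·L_e²/(π²E) = 9.693×10^3 × 149.2² / (π² × 1.46×10^7) = 1.497 in⁴
Solid square: I = a⁴/12  ⇒  a = (12I)^(1/4) = (12×1.497)^(1/4) = 2.06 in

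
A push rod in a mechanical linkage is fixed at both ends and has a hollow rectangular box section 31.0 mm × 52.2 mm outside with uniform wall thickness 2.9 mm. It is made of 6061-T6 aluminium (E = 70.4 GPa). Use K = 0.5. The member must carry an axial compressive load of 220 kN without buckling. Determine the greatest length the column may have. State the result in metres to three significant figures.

Inner dimensions: h_i = 52.2 − 2×2.9 = 46.40 mm, b_i = 31.0 − 2×2.9 = 25.20 mm
Weak-axis I_min = (h_o·b_o³ − h_i·b_i³)/12 with b_o = 31.0, b_i = 25.20 mm (shorter outer/inner sides).
I_min = (52.2×31.0³ − 46.40×25.20³)/12 = 6.771×10^4 mm⁴
I = 6.771×10^-8 m⁴
At the buckling limit P_cr = P = 2.200×10^5 N
From P_cr = π²EI/(K·L)²:  L = (1/K)·√(π²EI/P_cr) = (1/0.5)·√(π²×7.04×10^10×6.771×10^-8/2.200×10^5)
L = 0.925 m

L_max ≈ 0.925 m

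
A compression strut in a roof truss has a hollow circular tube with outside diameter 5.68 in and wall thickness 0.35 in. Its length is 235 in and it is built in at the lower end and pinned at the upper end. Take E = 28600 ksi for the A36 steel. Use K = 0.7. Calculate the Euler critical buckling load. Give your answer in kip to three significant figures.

Inner diameter d_i = 5.68 − 2×0.35 = 4.980 in
I = π(d_o⁴ − d_i⁴)/64 = π(5.68⁴ − 4.980⁴)/64 = 20.90 in⁴
Effective length L_e = K·L = 0.7 × 235 = 164.5 in
P_cr = π²EI / L_e² = π² × 28600×10³ × 20.90 / 164.5² = 2.180×10^5 lb

P_cr ≈ 218 kip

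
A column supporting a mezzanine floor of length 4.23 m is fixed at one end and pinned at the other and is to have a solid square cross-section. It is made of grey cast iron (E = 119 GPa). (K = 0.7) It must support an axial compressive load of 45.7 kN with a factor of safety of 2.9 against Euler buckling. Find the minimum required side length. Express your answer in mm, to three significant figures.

Required P_cr = n·P = 2.9 × 45.7 = 132.5 kN
L_e = K·L = 0.7 × 4.23 = 2.961 m
Required I = P_cr·L_e²/(π²E) = 1.325×10^5 × 2.961² / (π² × 1.19×10^11) = 9.893×10^-7 m⁴
I_req = 9.893×10^5 mm⁴
Solid square: I = a⁴/12  ⇒  a = (12I)^(1/4) = (12×9.893×10^5)^(1/4) = 58.7 mm

a ≈ 58.7 mm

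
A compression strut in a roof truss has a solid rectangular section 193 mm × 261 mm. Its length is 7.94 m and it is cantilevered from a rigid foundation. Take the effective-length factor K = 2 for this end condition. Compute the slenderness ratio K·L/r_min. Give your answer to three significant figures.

For a rectangle r_min = b/√12 = 193/√12 = 55.71 mm
L_e = K·L = 2 × 7.94 m = 15.88 m = 15880 mm
λ = L_e / r_min = 15880 / 55.71 = 285

λ ≈ 285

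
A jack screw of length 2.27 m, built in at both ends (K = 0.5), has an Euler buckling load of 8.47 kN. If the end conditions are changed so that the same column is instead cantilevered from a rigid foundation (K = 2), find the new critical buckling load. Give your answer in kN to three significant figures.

P_cr ∝ 1/K², so P_cr,new = P_cr,old × (K_old/K_new)² = 8.47 × (0.5/2)²
= 8.47 × 0.06250 = 0.529 kN

P_cr ≈ 0.529 kN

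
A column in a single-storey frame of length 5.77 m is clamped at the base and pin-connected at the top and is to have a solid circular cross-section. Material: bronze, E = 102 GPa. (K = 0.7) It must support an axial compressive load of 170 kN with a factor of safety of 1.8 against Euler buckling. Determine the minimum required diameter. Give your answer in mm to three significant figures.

d ≈ 100 mm

Required P_cr = n·P = 1.8 × 170 = 306.0 kN
L_e = K·L = 0.7 × 5.77 = 4.039 m
Required I = P_cr·L_e²/(π²E) = 3.060×10^5 × 4.039² / (π² × 1.02×10^11) = 4.959×10^-6 m⁴
I_req = 4.959×10^6 mm⁴
Solid circle: I = πd⁴/64  ⇒  d = (64I/π)^(1/4) = (64×4.959×10^6/π)^(1/4) = 100 mm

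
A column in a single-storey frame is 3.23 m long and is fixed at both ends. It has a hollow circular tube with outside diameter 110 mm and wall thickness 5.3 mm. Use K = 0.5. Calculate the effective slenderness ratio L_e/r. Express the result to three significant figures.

Inner diameter d_i = 110 − 2×5.3 = 99.40 mm
I = π(d_o⁴ − d_i⁴)/64 = π(110⁴ − 99.40⁴)/64 = 2.395×10^6 mm⁴
A = 1.743×10^3 mm²;  r_min = √(I/A) = √(2.395×10^6/1.743×10^3) = 37.06 mm
L_e = K·L = 0.5 × 3.23 m = 1.615 m = 1615.0 mm
λ = L_e / r_min = 1615.0 / 37.06 = 43.6

λ ≈ 43.6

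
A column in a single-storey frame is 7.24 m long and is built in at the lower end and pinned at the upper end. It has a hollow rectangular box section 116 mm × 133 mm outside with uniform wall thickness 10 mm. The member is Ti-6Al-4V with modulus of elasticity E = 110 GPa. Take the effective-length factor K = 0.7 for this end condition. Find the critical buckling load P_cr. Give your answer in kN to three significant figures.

P_cr ≈ 379 kN

Inner dimensions: h_i = 133 − 2×10 = 113.0 mm, b_i = 116 − 2×10 = 96.00 mm
Weak-axis I_min = (h_o·b_o³ − h_i·b_i³)/12 with b_o = 116, b_i = 96.00 mm (shorter outer/inner sides).
I_min = (133×116³ − 113.0×96.00³)/12 = 8.969×10^6 mm⁴
I = 8.969×10^6 mm⁴ = 8.969×10^-6 m⁴
Effective length L_e = K·L = 0.7 × 7.24 = 5.068 m
P_cr = π²EI / L_e² = π² × 110×10⁹ × 8.969×10^-6 / 5.068² = 3.791×10^5 N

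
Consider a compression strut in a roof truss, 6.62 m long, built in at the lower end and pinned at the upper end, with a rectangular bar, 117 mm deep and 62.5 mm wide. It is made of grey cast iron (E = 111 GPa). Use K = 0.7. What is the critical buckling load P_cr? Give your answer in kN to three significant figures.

P_cr ≈ 121 kN

Buckling occurs about the weak axis: I_min = h·b³/12 with b = 62.5 mm (the shorter side).
I_min = 117×62.5³/12 = 2.380×10^6 mm⁴
I = 2.380×10^6 mm⁴ = 2.380×10^-6 m⁴
Effective length L_e = K·L = 0.7 × 6.62 = 4.634 m
P_cr = π²EI / L_e² = π² × 111×10⁹ × 2.380×10^-6 / 4.634² = 1.214×10^5 N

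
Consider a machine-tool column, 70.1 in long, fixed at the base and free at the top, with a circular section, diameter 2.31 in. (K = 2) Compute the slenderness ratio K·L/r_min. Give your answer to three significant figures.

λ ≈ 243

I = πd⁴/64 = π×2.31⁴/64 = 1.398 in⁴
A = 4.191 in²;  r_min = √(I/A) = √(1.398/4.191) = 0.5775 in
L_e = K·L = 2 × 70.1 = 140.2 in
λ = L_e / r_min = 140.20 / 0.5775 = 243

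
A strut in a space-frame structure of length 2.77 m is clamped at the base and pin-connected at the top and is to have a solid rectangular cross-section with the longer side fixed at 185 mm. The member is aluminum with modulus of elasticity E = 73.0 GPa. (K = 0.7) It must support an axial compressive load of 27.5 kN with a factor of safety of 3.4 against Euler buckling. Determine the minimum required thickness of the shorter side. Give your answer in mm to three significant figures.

Required P_cr = n·P = 3.4 × 27.5 = 93.50 kN
L_e = K·L = 0.7 × 2.77 = 1.939 m
Required I = P_cr·L_e²/(π²E) = 9.350×10^4 × 1.939² / (π² × 7.30×10^10) = 4.879×10^-7 m⁴
I_req = 4.879×10^5 mm⁴
Rectangle, weak axis: I_min = h·b³/12 with h = 185 mm fixed  ⇒  b = (12I/h)^(1/3) = 31.6 mm

b ≈ 31.6 mm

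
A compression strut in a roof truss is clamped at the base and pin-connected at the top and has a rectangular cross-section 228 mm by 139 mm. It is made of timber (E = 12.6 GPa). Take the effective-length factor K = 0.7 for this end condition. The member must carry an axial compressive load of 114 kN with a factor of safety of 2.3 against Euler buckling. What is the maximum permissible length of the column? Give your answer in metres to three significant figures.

Buckling occurs about the weak axis: I_min = h·b³/12 with b = 139 mm (the shorter side).
I_min = 228×139³/12 = 5.103×10^7 mm⁴
I = 5.103×10^-5 m⁴
Required critical load P_cr = n·P = 2.3 × 114 = 262.2 kN = 2.622×10^5 N
From P_cr = π²EI/(K·L)²:  L = (1/K)·√(π²EI/P_cr) = (1/0.7)·√(π²×1.26×10^10×5.103×10^-5/2.622×10^5)
L = 7.03 m

L_max ≈ 7.03 m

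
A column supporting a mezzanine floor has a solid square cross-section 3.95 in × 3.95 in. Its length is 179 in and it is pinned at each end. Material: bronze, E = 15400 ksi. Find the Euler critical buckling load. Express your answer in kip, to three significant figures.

P_cr ≈ 96.2 kip

I = a⁴/12 = 3.95⁴/12 = 20.29 in⁴
Effective length L_e = K·L = 1 × 179 = 179.0 in
P_cr = π²EI / L_e² = π² × 15400×10³ × 20.29 / 179.0² = 9.623×10^4 lb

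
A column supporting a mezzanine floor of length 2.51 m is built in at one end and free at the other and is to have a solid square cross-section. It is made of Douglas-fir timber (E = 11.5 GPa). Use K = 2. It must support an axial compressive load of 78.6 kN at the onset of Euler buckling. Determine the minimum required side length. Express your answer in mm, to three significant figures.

a ≈ 120 mm

L_e = K·L = 2 × 2.51 = 5.020 m
Required I = P_cr·L_e²/(π²E) = 7.860×10^4 × 5.020² / (π² × 1.15×10^10) = 1.745×10^-5 m⁴
I_req = 1.745×10^7 mm⁴
Solid square: I = a⁴/12  ⇒  a = (12I)^(1/4) = (12×1.745×10^7)^(1/4) = 120 mm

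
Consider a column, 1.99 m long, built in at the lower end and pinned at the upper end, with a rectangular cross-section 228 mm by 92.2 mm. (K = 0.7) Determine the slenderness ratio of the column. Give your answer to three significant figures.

λ ≈ 52.3

Buckling occurs about the weak axis: I_min = h·b³/12 with b = 92.2 mm (the shorter side).
I_min = 228×92.2³/12 = 1.489×10^7 mm⁴
A = 2.102×10^4 mm²;  r_min = √(I/A) = √(1.489×10^7/2.102×10^4) = 26.62 mm
L_e = K·L = 0.7 × 1.99 m = 1.393 m = 1393.0 mm
λ = L_e / r_min = 1393.0 / 26.62 = 52.3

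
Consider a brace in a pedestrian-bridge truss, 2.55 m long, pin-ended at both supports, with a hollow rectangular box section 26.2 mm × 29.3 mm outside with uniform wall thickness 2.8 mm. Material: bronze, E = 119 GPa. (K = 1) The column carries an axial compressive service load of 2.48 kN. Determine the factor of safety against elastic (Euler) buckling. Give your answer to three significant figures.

Inner dimensions: h_i = 29.3 − 2×2.8 = 23.70 mm, b_i = 26.2 − 2×2.8 = 20.60 mm
Weak-axis I_min = (h_o·b_o³ − h_i·b_i³)/12 with b_o = 26.2, b_i = 20.60 mm (shorter outer/inner sides).
I_min = (29.3×26.2³ − 23.70×20.60³)/12 = 2.665×10^4 mm⁴
I = 2.665×10^4 mm⁴ = 2.665×10^-8 m⁴
Effective length L_e = K·L = 1 × 2.55 = 2.550 m
P_cr = π²EI / L_e² = π² × 119×10⁹ × 2.665×10^-8 / 2.550² = 4.813×10^3 N
Factor of safety n = P_cr / P = 4.8131 / 2.48 = 1.94

n ≈ 1.94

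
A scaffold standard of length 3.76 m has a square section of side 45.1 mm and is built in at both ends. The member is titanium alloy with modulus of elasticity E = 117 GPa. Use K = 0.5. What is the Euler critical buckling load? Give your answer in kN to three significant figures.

P_cr ≈ 113 kN

I = a⁴/12 = 45.1⁴/12 = 3.448×10^5 mm⁴
I = 3.448×10^5 mm⁴ = 3.448×10^-7 m⁴
Effective length L_e = K·L = 0.5 × 3.76 = 1.880 m
P_cr = π²EI / L_e² = π² × 117×10⁹ × 3.448×10^-7 / 1.880² = 1.126×10^5 N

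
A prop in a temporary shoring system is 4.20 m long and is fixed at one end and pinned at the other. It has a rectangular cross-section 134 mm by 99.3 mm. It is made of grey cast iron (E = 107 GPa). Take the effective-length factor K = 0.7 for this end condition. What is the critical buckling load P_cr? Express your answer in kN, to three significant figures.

Buckling occurs about the weak axis: I_min = h·b³/12 with b = 99.3 mm (the shorter side).
I_min = 134×99.3³/12 = 1.093×10^7 mm⁴
I = 1.093×10^7 mm⁴ = 1.093×10^-5 m⁴
Effective length L_e = K·L = 0.7 × 4.20 = 2.940 m
P_cr = π²EI / L_e² = π² × 107×10⁹ × 1.093×10^-5 / 2.940² = 1.336×10^6 N

P_cr ≈ 1340 kN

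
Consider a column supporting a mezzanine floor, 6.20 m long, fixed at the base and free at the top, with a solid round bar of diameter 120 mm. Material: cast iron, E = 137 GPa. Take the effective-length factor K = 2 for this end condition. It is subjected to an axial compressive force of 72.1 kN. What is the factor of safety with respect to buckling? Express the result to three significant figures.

n ≈ 1.24

I = πd⁴/64 = π×120⁴/64 = 1.018×10^7 mm⁴
I = 1.018×10^7 mm⁴ = 1.018×10^-5 m⁴
Effective length L_e = K·L = 2 × 6.20 = 12.40 m
P_cr = π²EI / L_e² = π² × 137×10⁹ × 1.018×10^-5 / 12.40² = 8.951×10^4 N
Factor of safety n = P_cr / P = 89.510 / 72.1 = 1.24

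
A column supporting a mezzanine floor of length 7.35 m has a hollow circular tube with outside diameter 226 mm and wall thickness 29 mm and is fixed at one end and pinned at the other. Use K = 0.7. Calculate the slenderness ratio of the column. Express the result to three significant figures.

λ ≈ 73.1

Inner diameter d_i = 226 − 2×29 = 168.0 mm
I = π(d_o⁴ − d_i⁴)/64 = π(226⁴ − 168.0⁴)/64 = 8.895×10^7 mm⁴
A = 1.795×10^4 mm²;  r_min = √(I/A) = √(8.895×10^7/1.795×10^4) = 70.40 mm
L_e = K·L = 0.7 × 7.35 m = 5.145 m = 5145.0 mm
λ = L_e / r_min = 5145.0 / 70.40 = 73.1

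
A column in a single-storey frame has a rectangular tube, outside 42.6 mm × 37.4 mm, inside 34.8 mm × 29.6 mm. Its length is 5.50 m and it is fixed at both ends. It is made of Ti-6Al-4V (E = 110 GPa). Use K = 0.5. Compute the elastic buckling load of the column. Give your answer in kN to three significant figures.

Weak-axis I_min = (h_o·b_o³ − h_i·b_i³)/12 with b_o = 37.4, b_i = 29.60 mm (shorter outer/inner sides).
I_min = (42.6×37.4³ − 34.80×29.60³)/12 = 1.105×10^5 mm⁴
I = 1.105×10^5 mm⁴ = 1.105×10^-7 m⁴
Effective length L_e = K·L = 0.5 × 5.50 = 2.750 m
P_cr = π²EI / L_e² = π² × 110×10⁹ × 1.105×10^-7 / 2.750² = 1.586×10^4 N

P_cr ≈ 15.9 kN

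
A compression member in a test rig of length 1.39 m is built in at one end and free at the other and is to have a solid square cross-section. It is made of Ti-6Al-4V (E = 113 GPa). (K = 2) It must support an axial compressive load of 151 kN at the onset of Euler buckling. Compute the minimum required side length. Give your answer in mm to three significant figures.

a ≈ 59.5 mm

L_e = K·L = 2 × 1.39 = 2.780 m
Required I = P_cr·L_e²/(π²E) = 1.510×10^5 × 2.780² / (π² × 1.13×10^11) = 1.046×10^-6 m⁴
I_req = 1.046×10^6 mm⁴
Solid square: I = a⁴/12  ⇒  a = (12I)^(1/4) = (12×1.046×10^6)^(1/4) = 59.5 mm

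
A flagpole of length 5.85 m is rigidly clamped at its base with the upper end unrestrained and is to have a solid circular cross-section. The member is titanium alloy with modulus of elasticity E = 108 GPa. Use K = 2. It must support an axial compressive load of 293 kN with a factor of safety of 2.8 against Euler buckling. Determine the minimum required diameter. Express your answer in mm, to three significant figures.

Required P_cr = n·P = 2.8 × 293 = 820.4 kN
L_e = K·L = 2 × 5.85 = 11.70 m
Required I = P_cr·L_e²/(π²E) = 8.204×10^5 × 11.70² / (π² × 1.08×10^11) = 1.054×10^-4 m⁴
I_req = 1.054×10^8 mm⁴
Solid circle: I = πd⁴/64  ⇒  d = (64I/π)^(1/4) = (64×1.054×10^8/π)^(1/4) = 215 mm

d ≈ 215 mm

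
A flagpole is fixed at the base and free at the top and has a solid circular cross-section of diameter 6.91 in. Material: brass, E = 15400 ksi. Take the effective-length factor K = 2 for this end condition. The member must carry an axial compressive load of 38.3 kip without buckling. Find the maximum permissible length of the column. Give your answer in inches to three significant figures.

I = πd⁴/64 = π×6.91⁴/64 = 111.9 in⁴
At the buckling limit P_cr = P = 3.830×10^4 lb
From P_cr = π²EI/(K·L)²:  L = (1/K)·√(π²EI/P_cr) = (1/2)·√(π²×1.54×10^7×111.9/3.830×10^4)
L = 333 in

L_max ≈ 333 in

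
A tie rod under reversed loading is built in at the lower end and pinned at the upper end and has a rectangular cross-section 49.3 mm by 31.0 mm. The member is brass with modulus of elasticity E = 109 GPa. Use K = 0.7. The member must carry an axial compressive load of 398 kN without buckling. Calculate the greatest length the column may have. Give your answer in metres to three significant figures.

Buckling occurs about the weak axis: I_min = h·b³/12 with b = 31.0 mm (the shorter side).
I_min = 49.3×31.0³/12 = 1.224×10^5 mm⁴
I = 1.224×10^-7 m⁴
At the buckling limit P_cr = P = 3.980×10^5 N
From P_cr = π²EI/(K·L)²:  L = (1/K)·√(π²EI/P_cr) = (1/0.7)·√(π²×1.09×10^11×1.224×10^-7/3.980×10^5)
L = 0.822 m

L_max ≈ 0.822 m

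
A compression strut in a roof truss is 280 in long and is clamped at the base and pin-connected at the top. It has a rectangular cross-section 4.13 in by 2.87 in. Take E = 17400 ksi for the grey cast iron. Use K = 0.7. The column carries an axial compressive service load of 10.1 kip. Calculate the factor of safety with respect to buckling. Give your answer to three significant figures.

n ≈ 3.60

Buckling occurs about the weak axis: I_min = h·b³/12 with b = 2.87 in (the shorter side).
I_min = 4.13×2.87³/12 = 8.136 in⁴
Effective length L_e = K·L = 0.7 × 280 = 196.0 in
P_cr = π²EI / L_e² = π² × 17400×10³ × 8.136 / 196.0² = 3.637×10^4 lb
Factor of safety n = P_cr / P = 36.371 / 10.1 = 3.60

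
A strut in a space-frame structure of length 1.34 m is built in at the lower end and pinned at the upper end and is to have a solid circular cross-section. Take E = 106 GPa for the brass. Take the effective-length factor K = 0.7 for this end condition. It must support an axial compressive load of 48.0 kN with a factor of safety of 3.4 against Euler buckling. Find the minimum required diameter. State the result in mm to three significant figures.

d ≈ 40.9 mm

Required P_cr = n·P = 3.4 × 48.0 = 163.2 kN
L_e = K·L = 0.7 × 1.34 = 0.9380 m
Required I = P_cr·L_e²/(π²E) = 1.632×10^5 × 0.9380² / (π² × 1.06×10^11) = 1.373×10^-7 m⁴
I_req = 1.373×10^5 mm⁴
Solid circle: I = πd⁴/64  ⇒  d = (64I/π)^(1/4) = (64×1.373×10^5/π)^(1/4) = 40.9 mm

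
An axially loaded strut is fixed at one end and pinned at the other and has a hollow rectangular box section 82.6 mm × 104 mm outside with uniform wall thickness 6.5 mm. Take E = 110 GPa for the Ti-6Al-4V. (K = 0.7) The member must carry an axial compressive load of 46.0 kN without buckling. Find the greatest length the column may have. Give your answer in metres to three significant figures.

Inner dimensions: h_i = 104 − 2×6.5 = 91.00 mm, b_i = 82.6 − 2×6.5 = 69.60 mm
Weak-axis I_min = (h_o·b_o³ − h_i·b_i³)/12 with b_o = 82.6, b_i = 69.60 mm (shorter outer/inner sides).
I_min = (104×82.6³ − 91.00×69.60³)/12 = 2.327×10^6 mm⁴
I = 2.327×10^-6 m⁴
At the buckling limit P_cr = P = 4.600×10^4 N
From P_cr = π²EI/(K·L)²:  L = (1/K)·√(π²EI/P_cr) = (1/0.7)·√(π²×1.10×10^11×2.327×10^-6/4.600×10^4)
L = 10.6 m

L_max ≈ 10.6 m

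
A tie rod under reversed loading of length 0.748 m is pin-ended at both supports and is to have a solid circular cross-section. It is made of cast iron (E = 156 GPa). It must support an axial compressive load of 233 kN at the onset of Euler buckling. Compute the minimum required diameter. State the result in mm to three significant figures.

L_e = K·L = 1 × 0.748 = 0.7480 m
Required I = P_cr·L_e²/(π²E) = 2.330×10^5 × 0.7480² / (π² × 1.56×10^11) = 8.467×10^-8 m⁴
I_req = 8.467×10^4 mm⁴
Solid circle: I = πd⁴/64  ⇒  d = (64I/π)^(1/4) = (64×8.467×10^4/π)^(1/4) = 36.2 mm

d ≈ 36.2 mm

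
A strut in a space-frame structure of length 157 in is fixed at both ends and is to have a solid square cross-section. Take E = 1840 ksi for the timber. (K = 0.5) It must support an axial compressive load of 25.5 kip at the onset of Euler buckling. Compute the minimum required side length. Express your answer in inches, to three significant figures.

L_e = K·L = 0.5 × 157 = 78.50 in
Required I = P_cr·L_e²/(π²E) = 2.550×10^4 × 78.50² / (π² × 1.84×10^6) = 8.653 in⁴
Solid square: I = a⁴/12  ⇒  a = (12I)^(1/4) = (12×8.653)^(1/4) = 3.19 in

a ≈ 3.19 in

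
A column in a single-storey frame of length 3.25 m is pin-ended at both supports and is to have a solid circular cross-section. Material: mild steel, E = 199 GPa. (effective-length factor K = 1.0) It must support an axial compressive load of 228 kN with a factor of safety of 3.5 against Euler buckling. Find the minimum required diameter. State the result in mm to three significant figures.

Required P_cr = n·P = 3.5 × 228 = 798.0 kN
L_e = K·L = 1 × 3.25 = 3.250 m
Required I = P_cr·L_e²/(π²E) = 7.980×10^5 × 3.250² / (π² × 1.99×10^11) = 4.292×10^-6 m⁴
I_req = 4.292×10^6 mm⁴
Solid circle: I = πd⁴/64  ⇒  d = (64I/π)^(1/4) = (64×4.292×10^6/π)^(1/4) = 96.7 mm

d ≈ 96.7 mm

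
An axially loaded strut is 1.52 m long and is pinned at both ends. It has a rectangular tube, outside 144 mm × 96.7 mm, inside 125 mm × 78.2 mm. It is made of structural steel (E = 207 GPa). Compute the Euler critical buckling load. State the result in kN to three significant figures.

Weak-axis I_min = (h_o·b_o³ − h_i·b_i³)/12 with b_o = 96.7, b_i = 78.20 mm (shorter outer/inner sides).
I_min = (144×96.7³ − 125.0×78.20³)/12 = 5.869×10^6 mm⁴
I = 5.869×10^6 mm⁴ = 5.869×10^-6 m⁴
Effective length L_e = K·L = 1 × 1.52 = 1.520 m
P_cr = π²EI / L_e² = π² × 207×10⁹ × 5.869×10^-6 / 1.520² = 5.190×10^6 N

P_cr ≈ 5190 kN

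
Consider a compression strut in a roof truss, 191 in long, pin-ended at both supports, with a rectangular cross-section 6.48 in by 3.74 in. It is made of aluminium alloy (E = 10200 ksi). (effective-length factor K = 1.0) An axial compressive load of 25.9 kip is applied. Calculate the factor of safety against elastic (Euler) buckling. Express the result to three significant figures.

Buckling occurs about the weak axis: I_min = h·b³/12 with b = 3.74 in (the shorter side).
I_min = 6.48×3.74³/12 = 28.25 in⁴
Effective length L_e = K·L = 1 × 191 = 191.0 in
P_cr = π²EI / L_e² = π² × 10200×10³ × 28.25 / 191.0² = 7.795×10^4 lb
Factor of safety n = P_cr / P = 77.955 / 25.9 = 3.01

n ≈ 3.01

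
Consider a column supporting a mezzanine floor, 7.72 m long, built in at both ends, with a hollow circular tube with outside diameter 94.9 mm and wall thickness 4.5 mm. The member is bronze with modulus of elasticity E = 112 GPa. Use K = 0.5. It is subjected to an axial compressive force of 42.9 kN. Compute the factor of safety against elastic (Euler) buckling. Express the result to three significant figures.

n ≈ 2.26

Inner diameter d_i = 94.9 − 2×4.5 = 85.90 mm
I = π(d_o⁴ − d_i⁴)/64 = π(94.9⁴ − 85.90⁴)/64 = 1.309×10^6 mm⁴
I = 1.309×10^6 mm⁴ = 1.309×10^-6 m⁴
Effective length L_e = K·L = 0.5 × 7.72 = 3.860 m
P_cr = π²EI / L_e² = π² × 112×10⁹ × 1.309×10^-6 / 3.860² = 9.709×10^4 N
Factor of safety n = P_cr / P = 97.095 / 42.9 = 2.26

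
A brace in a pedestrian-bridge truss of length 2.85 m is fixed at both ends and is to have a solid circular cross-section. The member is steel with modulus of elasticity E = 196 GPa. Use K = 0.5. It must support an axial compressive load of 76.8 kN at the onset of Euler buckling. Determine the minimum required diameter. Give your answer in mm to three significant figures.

d ≈ 35.8 mm

L_e = K·L = 0.5 × 2.85 = 1.425 m
Required I = P_cr·L_e²/(π²E) = 7.680×10^4 × 1.425² / (π² × 1.96×10^11) = 8.062×10^-8 m⁴
I_req = 8.062×10^4 mm⁴
Solid circle: I = πd⁴/64  ⇒  d = (64I/π)^(1/4) = (64×8.062×10^4/π)^(1/4) = 35.8 mm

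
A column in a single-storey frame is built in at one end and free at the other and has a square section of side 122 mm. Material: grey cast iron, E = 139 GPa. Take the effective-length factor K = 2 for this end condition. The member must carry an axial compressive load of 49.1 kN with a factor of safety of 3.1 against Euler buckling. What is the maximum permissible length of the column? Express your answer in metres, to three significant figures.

I = a⁴/12 = 122⁴/12 = 1.846×10^7 mm⁴
I = 1.846×10^-5 m⁴
Required critical load P_cr = n·P = 3.1 × 49.1 = 152.2 kN = 1.522×10^5 N
From P_cr = π²EI/(K·L)²:  L = (1/K)·√(π²EI/P_cr) = (1/2)·√(π²×1.39×10^11×1.846×10^-5/1.522×10^5)
L = 6.45 m

L_max ≈ 6.45 m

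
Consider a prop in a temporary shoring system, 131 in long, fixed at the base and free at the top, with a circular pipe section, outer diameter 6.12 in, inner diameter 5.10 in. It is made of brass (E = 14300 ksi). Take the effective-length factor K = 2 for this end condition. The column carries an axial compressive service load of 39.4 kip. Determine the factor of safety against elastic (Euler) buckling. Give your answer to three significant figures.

n ≈ 1.86

d_o = 6.12 in, d_i = 5.10 in
I = π(d_o⁴ − d_i⁴)/64 = π(6.12⁴ − 5.100⁴)/64 = 35.65 in⁴
Effective length L_e = K·L = 2 × 131 = 262.0 in
P_cr = π²EI / L_e² = π² × 14300×10³ × 35.65 / 262.0² = 7.330×10^4 lb
Factor of safety n = P_cr / P = 73.304 / 39.4 = 1.86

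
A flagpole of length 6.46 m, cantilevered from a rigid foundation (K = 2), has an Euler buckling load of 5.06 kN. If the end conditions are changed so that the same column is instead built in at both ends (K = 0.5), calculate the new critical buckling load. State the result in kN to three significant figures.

P_cr ≈ 81.0 kN

P_cr ∝ 1/K², so P_cr,new = P_cr,old × (K_old/K_new)² = 5.06 × (2/0.5)²
= 5.06 × 16.00 = 81.0 kN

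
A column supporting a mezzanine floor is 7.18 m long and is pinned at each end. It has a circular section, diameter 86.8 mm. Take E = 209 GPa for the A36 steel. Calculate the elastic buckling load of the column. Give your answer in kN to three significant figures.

I = πd⁴/64 = π×86.8⁴/64 = 2.786×10^6 mm⁴
I = 2.786×10^6 mm⁴ = 2.786×10^-6 m⁴
Effective length L_e = K·L = 1 × 7.18 = 7.180 m
P_cr = π²EI / L_e² = π² × 209×10⁹ × 2.786×10^-6 / 7.180² = 1.115×10^5 N

P_cr ≈ 111 kN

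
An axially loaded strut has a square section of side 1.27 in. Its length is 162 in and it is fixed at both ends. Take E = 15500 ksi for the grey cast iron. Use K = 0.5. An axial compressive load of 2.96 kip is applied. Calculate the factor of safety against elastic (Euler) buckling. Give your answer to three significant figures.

I = a⁴/12 = 1.27⁴/12 = 0.2168 in⁴
Effective length L_e = K·L = 0.5 × 162 = 81.00 in
P_cr = π²EI / L_e² = π² × 15500×10³ × 0.2168 / 81.00² = 5.055×10^3 lb
Factor of safety n = P_cr / P = 5.0547 / 2.96 = 1.71

n ≈ 1.71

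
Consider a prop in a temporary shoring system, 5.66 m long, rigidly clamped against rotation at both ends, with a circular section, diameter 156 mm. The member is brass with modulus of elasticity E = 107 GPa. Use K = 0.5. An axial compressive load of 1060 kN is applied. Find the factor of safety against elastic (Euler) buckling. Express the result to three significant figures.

I = πd⁴/64 = π×156⁴/64 = 2.907×10^7 mm⁴
I = 2.907×10^7 mm⁴ = 2.907×10^-5 m⁴
Effective length L_e = K·L = 0.5 × 5.66 = 2.830 m
P_cr = π²EI / L_e² = π² × 107×10⁹ × 2.907×10^-5 / 2.830² = 3.833×10^6 N
Factor of safety n = P_cr / P = 3833.4 / 1060 = 3.62

n ≈ 3.62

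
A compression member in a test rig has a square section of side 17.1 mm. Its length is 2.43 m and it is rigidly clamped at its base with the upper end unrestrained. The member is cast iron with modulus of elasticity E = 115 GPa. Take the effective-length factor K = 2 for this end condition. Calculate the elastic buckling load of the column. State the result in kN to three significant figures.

I = a⁴/12 = 17.1⁴/12 = 7.125×10^3 mm⁴
I = 7.125×10^3 mm⁴ = 7.125×10^-9 m⁴
Effective length L_e = K·L = 2 × 2.43 = 4.860 m
P_cr = π²EI / L_e² = π² × 115×10⁹ × 7.125×10^-9 / 4.860² = 342.4 N

P_cr ≈ 0.342 kN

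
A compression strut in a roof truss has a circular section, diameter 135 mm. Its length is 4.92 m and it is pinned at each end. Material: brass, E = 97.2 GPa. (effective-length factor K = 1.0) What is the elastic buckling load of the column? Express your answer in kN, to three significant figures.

P_cr ≈ 646 kN

I = πd⁴/64 = π×135⁴/64 = 1.630×10^7 mm⁴
I = 1.630×10^7 mm⁴ = 1.630×10^-5 m⁴
Effective length L_e = K·L = 1 × 4.92 = 4.920 m
P_cr = π²EI / L_e² = π² × 97.2×10⁹ × 1.630×10^-5 / 4.920² = 6.462×10^5 N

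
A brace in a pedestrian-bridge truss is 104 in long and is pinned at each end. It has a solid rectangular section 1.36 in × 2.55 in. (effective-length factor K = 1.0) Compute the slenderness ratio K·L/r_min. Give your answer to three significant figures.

λ ≈ 265

For a rectangle r_min = b/√12 = 1.36/√12 = 0.3926 in
L_e = K·L = 1 × 104 = 104.0 in
λ = L_e / r_min = 104.00 / 0.3926 = 265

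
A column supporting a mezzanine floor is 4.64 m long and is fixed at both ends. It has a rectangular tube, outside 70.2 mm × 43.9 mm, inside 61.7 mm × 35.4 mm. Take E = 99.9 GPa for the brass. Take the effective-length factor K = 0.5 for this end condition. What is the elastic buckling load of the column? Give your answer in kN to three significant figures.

Weak-axis I_min = (h_o·b_o³ − h_i·b_i³)/12 with b_o = 43.9, b_i = 35.40 mm (shorter outer/inner sides).
I_min = (70.2×43.9³ − 61.70×35.40³)/12 = 2.668×10^5 mm⁴
I = 2.668×10^5 mm⁴ = 2.668×10^-7 m⁴
Effective length L_e = K·L = 0.5 × 4.64 = 2.320 m
P_cr = π²EI / L_e² = π² × 99.9×10⁹ × 2.668×10^-7 / 2.320² = 4.888×10^4 N

P_cr ≈ 48.9 kN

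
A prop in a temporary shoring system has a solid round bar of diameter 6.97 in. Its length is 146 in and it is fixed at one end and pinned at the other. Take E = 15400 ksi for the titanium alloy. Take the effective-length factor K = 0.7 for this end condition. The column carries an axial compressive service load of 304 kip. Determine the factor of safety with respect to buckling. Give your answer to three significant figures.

n ≈ 5.55

I = πd⁴/64 = π×6.97⁴/64 = 115.9 in⁴
Effective length L_e = K·L = 0.7 × 146 = 102.2 in
P_cr = π²EI / L_e² = π² × 15400×10³ × 115.9 / 102.2² = 1.686×10^6 lb
Factor of safety n = P_cr / P = 1685.9 / 304 = 5.55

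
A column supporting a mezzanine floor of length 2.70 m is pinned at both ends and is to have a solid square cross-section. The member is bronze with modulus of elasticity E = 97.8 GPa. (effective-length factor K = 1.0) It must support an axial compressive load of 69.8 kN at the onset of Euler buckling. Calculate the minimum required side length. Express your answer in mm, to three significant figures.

L_e = K·L = 1 × 2.70 = 2.700 m
Required I = P_cr·L_e²/(π²E) = 6.980×10^4 × 2.700² / (π² × 9.78×10^10) = 5.272×10^-7 m⁴
I_req = 5.272×10^5 mm⁴
Solid square: I = a⁴/12  ⇒  a = (12I)^(1/4) = (12×5.272×10^5)^(1/4) = 50.2 mm

a ≈ 50.2 mm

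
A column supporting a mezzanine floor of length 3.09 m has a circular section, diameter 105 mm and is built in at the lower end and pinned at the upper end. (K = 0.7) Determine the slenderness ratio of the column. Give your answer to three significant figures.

For a solid circle r = d/4 = 105/4 = 26.25 mm
L_e = K·L = 0.7 × 3.09 m = 2.163 m = 2163.0 mm
λ = L_e / r_min = 2163.0 / 26.25 = 82.4

λ ≈ 82.4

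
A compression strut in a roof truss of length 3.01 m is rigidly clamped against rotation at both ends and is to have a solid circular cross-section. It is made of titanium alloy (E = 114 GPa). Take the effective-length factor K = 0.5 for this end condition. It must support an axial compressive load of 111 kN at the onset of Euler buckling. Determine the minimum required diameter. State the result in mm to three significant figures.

d ≈ 46.2 mm

L_e = K·L = 0.5 × 3.01 = 1.505 m
Required I = P_cr·L_e²/(π²E) = 1.110×10^5 × 1.505² / (π² × 1.14×10^11) = 2.235×10^-7 m⁴
I_req = 2.235×10^5 mm⁴
Solid circle: I = πd⁴/64  ⇒  d = (64I/π)^(1/4) = (64×2.235×10^5/π)^(1/4) = 46.2 mm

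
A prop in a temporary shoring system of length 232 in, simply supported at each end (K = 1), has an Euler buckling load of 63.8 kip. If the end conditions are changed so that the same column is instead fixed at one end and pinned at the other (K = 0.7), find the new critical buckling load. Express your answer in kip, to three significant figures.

P_cr ∝ 1/K², so P_cr,new = P_cr,old × (K_old/K_new)² = 63.8 × (1/0.7)²
= 63.8 × 2.041 = 130 kip

P_cr ≈ 130 kip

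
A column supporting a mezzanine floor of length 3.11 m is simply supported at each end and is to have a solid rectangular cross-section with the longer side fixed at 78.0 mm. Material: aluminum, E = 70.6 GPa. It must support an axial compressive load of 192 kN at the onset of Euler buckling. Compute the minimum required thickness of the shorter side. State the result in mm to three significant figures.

L_e = K·L = 1 × 3.11 = 3.110 m
Required I = P_cr·L_e²/(π²E) = 1.920×10^5 × 3.110² / (π² × 7.06×10^10) = 2.665×10^-6 m⁴
I_req = 2.665×10^6 mm⁴
Rectangle, weak axis: I_min = h·b³/12 with h = 78.0 mm fixed  ⇒  b = (12I/h)^(1/3) = 74.3 mm

b ≈ 74.3 mm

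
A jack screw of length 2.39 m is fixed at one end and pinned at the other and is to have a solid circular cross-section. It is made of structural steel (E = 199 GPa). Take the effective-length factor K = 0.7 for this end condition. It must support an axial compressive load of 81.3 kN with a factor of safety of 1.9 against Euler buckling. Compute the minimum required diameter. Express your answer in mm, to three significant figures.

d ≈ 46.0 mm

Required P_cr = n·P = 1.9 × 81.3 = 154.5 kN
L_e = K·L = 0.7 × 2.39 = 1.673 m
Required I = P_cr·L_e²/(π²E) = 1.545×10^5 × 1.673² / (π² × 1.99×10^11) = 2.201×10^-7 m⁴
I_req = 2.201×10^5 mm⁴
Solid circle: I = πd⁴/64  ⇒  d = (64I/π)^(1/4) = (64×2.201×10^5/π)^(1/4) = 46.0 mm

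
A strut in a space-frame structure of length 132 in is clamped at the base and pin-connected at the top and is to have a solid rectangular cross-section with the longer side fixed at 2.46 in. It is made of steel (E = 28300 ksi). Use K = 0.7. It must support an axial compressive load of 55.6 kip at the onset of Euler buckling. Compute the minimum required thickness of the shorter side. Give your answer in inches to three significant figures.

L_e = K·L = 0.7 × 132 = 92.40 in
Required I = P_cr·L_e²/(π²E) = 5.560×10^4 × 92.40² / (π² × 2.83×10^7) = 1.700 in⁴
Rectangle, weak axis: I_min = h·b³/12 with h = 2.46 in fixed  ⇒  b = (12I/h)^(1/3) = 2.02 in

b ≈ 2.02 in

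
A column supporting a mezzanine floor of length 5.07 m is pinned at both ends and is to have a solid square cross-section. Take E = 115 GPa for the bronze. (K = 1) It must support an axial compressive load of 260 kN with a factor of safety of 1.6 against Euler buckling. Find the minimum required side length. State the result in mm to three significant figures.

a ≈ 103 mm

Required P_cr = n·P = 1.6 × 260 = 416.0 kN
L_e = K·L = 1 × 5.07 = 5.070 m
Required I = P_cr·L_e²/(π²E) = 4.160×10^5 × 5.070² / (π² × 1.15×10^11) = 9.421×10^-6 m⁴
I_req = 9.421×10^6 mm⁴
Solid square: I = a⁴/12  ⇒  a = (12I)^(1/4) = (12×9.421×10^6)^(1/4) = 103 mm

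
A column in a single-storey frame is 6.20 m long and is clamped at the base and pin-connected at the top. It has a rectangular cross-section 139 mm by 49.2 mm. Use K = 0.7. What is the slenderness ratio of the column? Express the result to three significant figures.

Buckling occurs about the weak axis: I_min = h·b³/12 with b = 49.2 mm (the shorter side).
I_min = 139×49.2³/12 = 1.380×10^6 mm⁴
A = 6.839×10^3 mm²;  r_min = √(I/A) = √(1.380×10^6/6.839×10^3) = 14.20 mm
L_e = K·L = 0.7 × 6.20 m = 4.340 m = 4340.0 mm
λ = L_e / r_min = 4340.0 / 14.20 = 306

λ ≈ 306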